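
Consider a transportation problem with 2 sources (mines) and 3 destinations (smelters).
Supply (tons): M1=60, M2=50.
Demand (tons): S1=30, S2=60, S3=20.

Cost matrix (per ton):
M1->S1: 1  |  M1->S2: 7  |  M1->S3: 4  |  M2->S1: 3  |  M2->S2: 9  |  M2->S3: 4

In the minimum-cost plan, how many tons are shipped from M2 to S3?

20

The minimum-cost plan:
  M1->S1: 30 × 1 = 30
  M1->S2: 30 × 7 = 210
  M2->S2: 30 × 9 = 270
  M2->S3: 20 × 4 = 80
Total cost = 590.
So M2→S3 carries 20 tons.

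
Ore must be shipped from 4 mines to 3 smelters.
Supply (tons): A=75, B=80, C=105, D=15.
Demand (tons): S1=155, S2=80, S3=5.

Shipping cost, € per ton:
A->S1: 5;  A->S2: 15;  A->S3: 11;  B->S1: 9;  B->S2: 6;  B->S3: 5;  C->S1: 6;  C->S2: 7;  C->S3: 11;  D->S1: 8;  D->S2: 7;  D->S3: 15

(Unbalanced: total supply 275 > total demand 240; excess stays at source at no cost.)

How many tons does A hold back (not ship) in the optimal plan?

0

Minimum-cost shipments:
  A->S1: 75 × €5 = €375
  B->S2: 75 × €6 = €450
  B->S3: 5 × €5 = €25
  C->S1: 80 × €6 = €480
  C->S2: 5 × €7 = €35
Total cost = €1365.
A ships 75 of its 75, leaving 0.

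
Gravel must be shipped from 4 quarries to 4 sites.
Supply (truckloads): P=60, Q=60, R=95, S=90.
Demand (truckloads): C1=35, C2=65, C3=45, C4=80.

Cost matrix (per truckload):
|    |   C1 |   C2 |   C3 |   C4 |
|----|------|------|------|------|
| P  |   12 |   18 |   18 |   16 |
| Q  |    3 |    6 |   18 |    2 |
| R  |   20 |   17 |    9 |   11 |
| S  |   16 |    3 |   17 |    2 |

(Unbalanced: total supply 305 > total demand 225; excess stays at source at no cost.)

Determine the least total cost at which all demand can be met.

One minimum-cost allocation:
  P→C1: 30 × 12 = 360
  Q→C1: 5 × 3 = 15
  Q→C4: 55 × 2 = 110
  R→C3: 45 × 9 = 405
  S→C2: 65 × 3 = 195
  S→C4: 25 × 2 = 50
Total = 360 + 15 + 110 + 405 + 195 + 50 = 1135.

1135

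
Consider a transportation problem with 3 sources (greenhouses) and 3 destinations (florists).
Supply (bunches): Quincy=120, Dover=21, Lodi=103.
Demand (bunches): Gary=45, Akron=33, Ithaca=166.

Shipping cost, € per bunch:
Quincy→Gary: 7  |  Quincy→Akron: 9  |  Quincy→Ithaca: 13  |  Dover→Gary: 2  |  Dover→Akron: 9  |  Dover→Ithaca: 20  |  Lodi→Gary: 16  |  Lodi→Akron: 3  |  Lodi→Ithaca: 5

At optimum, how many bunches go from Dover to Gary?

21

Solving gives:
  Quincy->Gary: 24 × €7 = €168
  Quincy->Akron: 33 × €9 = €297
  Quincy->Ithaca: 63 × €13 = €819
  Dover->Gary: 21 × €2 = €42
  Lodi->Ithaca: 103 × €5 = €515
Total cost = €1841.
So Dover→Gary carries 21 bunches.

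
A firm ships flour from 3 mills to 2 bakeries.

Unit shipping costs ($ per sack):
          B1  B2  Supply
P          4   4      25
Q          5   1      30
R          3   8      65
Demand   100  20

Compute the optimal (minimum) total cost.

Optimal allocation:
  P→B1: 25 × $4 = $100
  Q→B1: 10 × $5 = $50
  Q→B2: 20 × $1 = $20
  R→B1: 65 × $3 = $195
Total = 100 + 50 + 20 + 195 = $365.

365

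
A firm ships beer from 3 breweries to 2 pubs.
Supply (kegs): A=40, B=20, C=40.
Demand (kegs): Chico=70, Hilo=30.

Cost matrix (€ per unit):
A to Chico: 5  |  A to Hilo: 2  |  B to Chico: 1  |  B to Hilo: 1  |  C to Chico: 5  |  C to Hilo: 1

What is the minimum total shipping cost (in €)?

One minimum-cost allocation:
  A→Chico: 40 kegs
  B→Chico: 20 kegs
  C→Chico: 10 kegs
  C→Hilo: 30 kegs
Total cost = €300.
(Supply check: A ships 40; B ships 20; C ships 40.)

300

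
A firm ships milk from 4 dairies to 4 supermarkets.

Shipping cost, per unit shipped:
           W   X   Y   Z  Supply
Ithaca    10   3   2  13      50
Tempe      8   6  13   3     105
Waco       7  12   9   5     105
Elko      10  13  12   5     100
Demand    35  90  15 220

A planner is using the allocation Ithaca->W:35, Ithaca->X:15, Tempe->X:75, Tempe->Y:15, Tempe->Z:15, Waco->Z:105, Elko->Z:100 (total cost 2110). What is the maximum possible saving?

Current plan cost = 35·10 + 15·3 + 75·6 + 15·13 + 15·3 + 105·5 + 100·5 = 2110.
Optimal plan:
  Ithaca→X: 35 crates
  Ithaca→Y: 15 crates
  Tempe→X: 55 crates
  Tempe→Z: 50 crates
  Waco→W: 35 crates
  Waco→Z: 70 crates
  Elko→Z: 100 crates
Optimal cost = 1710.
Saving = 2110 − 1710 = 400.

400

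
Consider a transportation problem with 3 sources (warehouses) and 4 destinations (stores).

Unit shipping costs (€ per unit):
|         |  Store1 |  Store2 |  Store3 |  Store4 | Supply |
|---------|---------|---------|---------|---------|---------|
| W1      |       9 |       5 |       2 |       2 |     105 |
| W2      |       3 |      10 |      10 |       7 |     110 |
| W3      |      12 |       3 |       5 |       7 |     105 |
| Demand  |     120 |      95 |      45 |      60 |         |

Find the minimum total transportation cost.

An optimal shipping plan:
  W1 to Store3: 45 × €2 = €90
  W1 to Store4: 60 × €2 = €120
  W2 to Store1: 110 × €3 = €330
  W3 to Store1: 10 × €12 = €120
  W3 to Store2: 95 × €3 = €285
Total = 90 + 120 + 330 + 120 + 285 = €945.
(Supply check: W1 ships 105; W2 ships 110; W3 ships 105.)

945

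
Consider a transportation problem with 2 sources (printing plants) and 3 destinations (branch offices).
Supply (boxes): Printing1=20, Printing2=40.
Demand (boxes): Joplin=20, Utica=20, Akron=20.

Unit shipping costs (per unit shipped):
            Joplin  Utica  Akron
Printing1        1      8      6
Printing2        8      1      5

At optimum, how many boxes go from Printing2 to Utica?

20

Optimal shipments:
  Printing1→Joplin: 20 × 1 = 20
  Printing2→Utica: 20 × 1 = 20
  Printing2→Akron: 20 × 5 = 100
Total cost = 140.
So Printing2→Utica carries 20 boxes.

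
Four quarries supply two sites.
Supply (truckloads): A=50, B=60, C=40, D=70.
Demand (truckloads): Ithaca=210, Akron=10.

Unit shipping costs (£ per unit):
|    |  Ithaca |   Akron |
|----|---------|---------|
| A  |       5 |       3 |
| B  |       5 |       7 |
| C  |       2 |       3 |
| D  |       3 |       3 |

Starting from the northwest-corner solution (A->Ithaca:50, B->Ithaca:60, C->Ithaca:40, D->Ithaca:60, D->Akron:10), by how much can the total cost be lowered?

20

Current plan cost = 50·5 + 60·5 + 40·2 + 60·3 + 10·3 = £840.
Optimal plan:
  A->Ithaca: 40 truckloads
  A->Akron: 10 truckloads
  B->Ithaca: 60 truckloads
  C->Ithaca: 40 truckloads
  D->Ithaca: 70 truckloads
Optimal cost = £820.
Saving = 840 − 820 = £20.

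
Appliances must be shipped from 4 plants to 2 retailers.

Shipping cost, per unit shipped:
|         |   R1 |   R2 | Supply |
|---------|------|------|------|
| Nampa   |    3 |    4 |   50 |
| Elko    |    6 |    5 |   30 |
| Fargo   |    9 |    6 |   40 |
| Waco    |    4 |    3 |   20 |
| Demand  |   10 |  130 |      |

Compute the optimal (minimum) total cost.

640

Optimal allocation:
  Nampa to R1: 10 × 3 = 30
  Nampa to R2: 40 × 4 = 160
  Elko to R2: 30 × 5 = 150
  Fargo to R2: 40 × 6 = 240
  Waco to R2: 20 × 3 = 60
Total = 30 + 160 + 150 + 240 + 60 = 640.
(Supply check: Nampa ships 50; Elko ships 30; Fargo ships 40; Waco ships 20.)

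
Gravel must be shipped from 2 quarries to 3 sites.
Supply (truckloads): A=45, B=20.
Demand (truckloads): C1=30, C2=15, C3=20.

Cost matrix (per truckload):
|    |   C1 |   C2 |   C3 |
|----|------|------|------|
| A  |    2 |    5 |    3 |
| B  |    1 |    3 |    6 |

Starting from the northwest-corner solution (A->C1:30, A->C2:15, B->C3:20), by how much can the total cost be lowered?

95

Current plan cost = 30·2 + 15·5 + 20·6 = 255.
Optimal plan:
  A→C1: 25 × 2 = 50
  A→C3: 20 × 3 = 60
  B→C1: 5 × 1 = 5
  B→C2: 15 × 3 = 45
Optimal cost = 160.
Saving = 255 − 160 = 95.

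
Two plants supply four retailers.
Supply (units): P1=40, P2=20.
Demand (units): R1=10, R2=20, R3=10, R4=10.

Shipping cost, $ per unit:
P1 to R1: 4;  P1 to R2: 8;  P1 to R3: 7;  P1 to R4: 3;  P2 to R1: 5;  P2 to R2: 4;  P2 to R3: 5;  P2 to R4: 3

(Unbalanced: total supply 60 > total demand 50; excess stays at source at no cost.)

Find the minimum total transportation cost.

One minimum-cost allocation:
  P1→R1: 10 × $4 = $40
  P1→R3: 10 × $7 = $70
  P1→R4: 10 × $3 = $30
  P2→R2: 20 × $4 = $80
Total = 40 + 70 + 30 + 80 = $220.
(Supply check: P1 ships 30; P2 ships 20.)

220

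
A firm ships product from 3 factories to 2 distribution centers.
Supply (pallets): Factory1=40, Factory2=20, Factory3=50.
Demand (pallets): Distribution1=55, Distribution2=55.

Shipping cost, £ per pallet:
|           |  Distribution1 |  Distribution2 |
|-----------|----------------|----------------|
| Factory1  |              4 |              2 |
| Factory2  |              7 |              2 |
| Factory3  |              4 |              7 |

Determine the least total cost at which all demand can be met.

Optimal allocation:
  Factory1 to Distribution1: 5 × £4 = £20
  Factory1 to Distribution2: 35 × £2 = £70
  Factory2 to Distribution2: 20 × £2 = £40
  Factory3 to Distribution1: 50 × £4 = £200
Total = 20 + 70 + 40 + 200 = £330.

330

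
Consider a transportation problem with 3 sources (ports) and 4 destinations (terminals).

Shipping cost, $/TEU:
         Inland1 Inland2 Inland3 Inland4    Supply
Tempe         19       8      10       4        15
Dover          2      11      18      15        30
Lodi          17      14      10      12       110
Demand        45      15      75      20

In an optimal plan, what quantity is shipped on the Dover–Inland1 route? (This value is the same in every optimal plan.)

30

The minimum-cost plan:
  Tempe–Inland4: 15 × $4 = $60
  Dover–Inland1: 30 × $2 = $60
  Lodi–Inland1: 15 × $17 = $255
  Lodi–Inland2: 15 × $14 = $210
  Lodi–Inland3: 75 × $10 = $750
  Lodi–Inland4: 5 × $12 = $60
Total cost = $1395.
So Dover→Inland1 carries 30 TEU.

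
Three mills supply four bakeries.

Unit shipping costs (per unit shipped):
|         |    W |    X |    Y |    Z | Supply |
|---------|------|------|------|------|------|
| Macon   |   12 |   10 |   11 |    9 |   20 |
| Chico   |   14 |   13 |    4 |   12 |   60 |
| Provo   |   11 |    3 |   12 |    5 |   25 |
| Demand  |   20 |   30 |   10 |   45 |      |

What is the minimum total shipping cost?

940

Optimal allocation:
  Macon–X: 5 × 10 = 50
  Macon–Z: 15 × 9 = 135
  Chico–W: 20 × 14 = 280
  Chico–Y: 10 × 4 = 40
  Chico–Z: 30 × 12 = 360
  Provo–X: 25 × 3 = 75
Total = 50 + 135 + 280 + 40 + 360 + 75 = 940.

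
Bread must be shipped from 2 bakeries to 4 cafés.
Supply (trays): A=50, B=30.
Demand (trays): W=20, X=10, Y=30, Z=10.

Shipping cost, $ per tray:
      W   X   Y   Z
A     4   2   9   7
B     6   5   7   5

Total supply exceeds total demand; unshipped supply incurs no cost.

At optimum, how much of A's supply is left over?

Minimum-cost shipments:
  A to W: 20 × $4 = $80
  A to X: 10 × $2 = $20
  A to Y: 10 × $9 = $90
  B to Y: 20 × $7 = $140
  B to Z: 10 × $5 = $50
Total cost = $380.
A ships 40 of its 50, leaving 10.

10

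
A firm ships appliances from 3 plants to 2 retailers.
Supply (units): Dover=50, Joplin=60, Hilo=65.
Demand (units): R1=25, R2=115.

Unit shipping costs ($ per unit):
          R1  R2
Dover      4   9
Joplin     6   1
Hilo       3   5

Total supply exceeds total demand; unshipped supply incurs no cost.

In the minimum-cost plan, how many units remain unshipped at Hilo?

Minimum-cost shipments:
  Dover→R1: 15 units
  Joplin→R2: 60 units
  Hilo→R1: 10 units
  Hilo→R2: 55 units
Total cost = $425.
Hilo ships 65 of its 65, leaving 0.

0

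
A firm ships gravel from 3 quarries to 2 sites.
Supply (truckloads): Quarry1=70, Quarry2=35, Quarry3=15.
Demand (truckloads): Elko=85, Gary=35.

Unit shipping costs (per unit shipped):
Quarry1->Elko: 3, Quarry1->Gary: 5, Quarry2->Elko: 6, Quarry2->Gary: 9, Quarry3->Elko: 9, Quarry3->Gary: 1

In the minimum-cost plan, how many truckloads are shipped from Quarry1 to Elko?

Optimal shipments:
  Quarry1–Elko: 50 × 3 = 150
  Quarry1–Gary: 20 × 5 = 100
  Quarry2–Elko: 35 × 6 = 210
  Quarry3–Gary: 15 × 1 = 15
Total cost = 475.
So Quarry1→Elko carries 50 truckloads.

50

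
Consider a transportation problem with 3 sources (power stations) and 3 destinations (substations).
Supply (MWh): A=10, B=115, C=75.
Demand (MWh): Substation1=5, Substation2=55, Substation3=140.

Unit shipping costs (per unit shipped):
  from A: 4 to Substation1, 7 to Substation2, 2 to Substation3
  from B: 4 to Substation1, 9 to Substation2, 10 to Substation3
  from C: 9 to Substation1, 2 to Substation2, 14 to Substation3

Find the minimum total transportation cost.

An optimal shipping plan:
  A->Substation3: 10 × 2 = 20
  B->Substation1: 5 × 4 = 20
  B->Substation3: 110 × 10 = 1100
  C->Substation2: 55 × 2 = 110
  C->Substation3: 20 × 14 = 280
Total = 20 + 20 + 1100 + 110 + 280 = 1530.
(Supply check: A ships 10; B ships 115; C ships 75.)

1530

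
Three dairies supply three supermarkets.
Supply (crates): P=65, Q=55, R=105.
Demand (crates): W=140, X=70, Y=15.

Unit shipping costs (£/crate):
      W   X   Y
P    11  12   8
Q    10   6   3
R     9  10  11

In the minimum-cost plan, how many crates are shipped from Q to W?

0

Solving gives:
  P to W: 35 × £11 = £385
  P to X: 15 × £12 = £180
  P to Y: 15 × £8 = £120
  Q to X: 55 × £6 = £330
  R to W: 105 × £9 = £945
Total cost = £1960.
The route Q→W is not used.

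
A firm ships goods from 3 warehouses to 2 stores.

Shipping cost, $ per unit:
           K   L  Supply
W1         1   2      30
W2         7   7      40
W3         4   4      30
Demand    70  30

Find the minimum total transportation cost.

430

A cheapest plan:
  W1–K: 30 × $1 = $30
  W2–K: 40 × $7 = $280
  W3–L: 30 × $4 = $120
Total = 30 + 280 + 120 = $430.
(Supply check: W1 ships 30; W2 ships 40; W3 ships 30.)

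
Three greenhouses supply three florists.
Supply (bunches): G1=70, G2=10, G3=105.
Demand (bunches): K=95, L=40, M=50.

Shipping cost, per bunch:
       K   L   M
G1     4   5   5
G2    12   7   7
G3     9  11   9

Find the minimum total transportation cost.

1325

An optimal shipping plan:
  G1 to K: 40 × 4 = 160
  G1 to L: 30 × 5 = 150
  G2 to L: 10 × 7 = 70
  G3 to K: 55 × 9 = 495
  G3 to M: 50 × 9 = 450
Total = 160 + 150 + 70 + 495 + 450 = 1325.
(Supply check: G1 ships 70; G2 ships 10; G3 ships 105.)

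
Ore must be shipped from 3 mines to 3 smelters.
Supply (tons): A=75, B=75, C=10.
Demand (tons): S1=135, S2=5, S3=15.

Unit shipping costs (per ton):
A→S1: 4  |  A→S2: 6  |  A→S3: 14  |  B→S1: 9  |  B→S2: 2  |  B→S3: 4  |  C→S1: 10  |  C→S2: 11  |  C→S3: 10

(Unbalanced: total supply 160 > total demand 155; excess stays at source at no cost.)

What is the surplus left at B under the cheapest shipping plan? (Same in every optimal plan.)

An optimal plan:
  A to S1: 75 × 4 = 300
  B to S1: 55 × 9 = 495
  B to S2: 5 × 2 = 10
  B to S3: 15 × 4 = 60
  C to S1: 5 × 10 = 50
Total cost = 915.
B ships 75 of its 75, leaving 0.

0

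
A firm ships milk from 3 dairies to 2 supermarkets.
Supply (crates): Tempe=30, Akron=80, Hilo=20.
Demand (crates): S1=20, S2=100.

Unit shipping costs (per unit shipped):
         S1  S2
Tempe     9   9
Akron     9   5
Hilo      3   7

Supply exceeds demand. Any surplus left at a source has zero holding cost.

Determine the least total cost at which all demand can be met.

640

One minimum-cost allocation:
  Tempe–S2: 20 × 9 = 180
  Akron–S2: 80 × 5 = 400
  Hilo–S1: 20 × 3 = 60
Total = 180 + 400 + 60 = 640.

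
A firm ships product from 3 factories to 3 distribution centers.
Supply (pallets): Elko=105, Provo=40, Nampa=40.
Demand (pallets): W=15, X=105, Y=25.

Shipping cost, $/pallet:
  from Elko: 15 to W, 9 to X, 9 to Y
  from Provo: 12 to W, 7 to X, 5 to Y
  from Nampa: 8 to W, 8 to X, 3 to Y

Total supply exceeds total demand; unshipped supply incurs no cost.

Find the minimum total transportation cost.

1060

One minimum-cost allocation:
  Elko→X: 65 × $9 = $585
  Provo→X: 40 × $7 = $280
  Nampa→W: 15 × $8 = $120
  Nampa→Y: 25 × $3 = $75
Total = 585 + 280 + 120 + 75 = $1060.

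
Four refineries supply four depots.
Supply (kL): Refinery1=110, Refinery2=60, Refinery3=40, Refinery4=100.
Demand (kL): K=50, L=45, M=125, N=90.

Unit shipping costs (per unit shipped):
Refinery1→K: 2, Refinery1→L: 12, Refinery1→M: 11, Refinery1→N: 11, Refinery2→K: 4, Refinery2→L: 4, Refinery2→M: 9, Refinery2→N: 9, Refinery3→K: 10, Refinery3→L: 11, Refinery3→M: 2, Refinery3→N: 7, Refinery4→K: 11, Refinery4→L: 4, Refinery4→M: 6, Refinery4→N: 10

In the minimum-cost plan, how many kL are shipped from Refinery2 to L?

30

The minimum-cost plan:
  Refinery1->K: 50 × 2 = 100
  Refinery1->N: 60 × 11 = 660
  Refinery2->L: 30 × 4 = 120
  Refinery2->N: 30 × 9 = 270
  Refinery3->M: 40 × 2 = 80
  Refinery4->L: 15 × 4 = 60
  Refinery4->M: 85 × 6 = 510
Total cost = 1800.
So Refinery2→L carries 30 kL.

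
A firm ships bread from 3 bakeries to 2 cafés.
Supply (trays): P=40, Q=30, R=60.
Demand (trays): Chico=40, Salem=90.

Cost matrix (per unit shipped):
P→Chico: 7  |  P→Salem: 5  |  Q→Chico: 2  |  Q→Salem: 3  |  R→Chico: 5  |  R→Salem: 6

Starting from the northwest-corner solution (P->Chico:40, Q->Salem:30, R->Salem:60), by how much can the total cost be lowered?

Current plan cost = 40·7 + 30·3 + 60·6 = 730.
Optimal plan:
  P->Salem: 40 × 5 = 200
  Q->Chico: 30 × 2 = 60
  R->Chico: 10 × 5 = 50
  R->Salem: 50 × 6 = 300
Optimal cost = 610.
Saving = 730 − 610 = 120.

120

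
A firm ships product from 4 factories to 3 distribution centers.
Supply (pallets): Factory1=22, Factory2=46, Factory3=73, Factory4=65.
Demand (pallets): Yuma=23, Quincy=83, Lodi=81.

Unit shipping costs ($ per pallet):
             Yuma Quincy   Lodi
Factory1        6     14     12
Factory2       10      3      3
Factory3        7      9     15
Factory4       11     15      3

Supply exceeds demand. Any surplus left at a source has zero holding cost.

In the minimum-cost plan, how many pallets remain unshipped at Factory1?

An optimal plan:
  Factory1–Yuma: 22 × $6 = $132
  Factory2–Quincy: 30 × $3 = $90
  Factory2–Lodi: 16 × $3 = $48
  Factory3–Yuma: 1 × $7 = $7
  Factory3–Quincy: 53 × $9 = $477
  Factory4–Lodi: 65 × $3 = $195
Total cost = $949.
Factory1 ships 22 of its 22, leaving 0.

0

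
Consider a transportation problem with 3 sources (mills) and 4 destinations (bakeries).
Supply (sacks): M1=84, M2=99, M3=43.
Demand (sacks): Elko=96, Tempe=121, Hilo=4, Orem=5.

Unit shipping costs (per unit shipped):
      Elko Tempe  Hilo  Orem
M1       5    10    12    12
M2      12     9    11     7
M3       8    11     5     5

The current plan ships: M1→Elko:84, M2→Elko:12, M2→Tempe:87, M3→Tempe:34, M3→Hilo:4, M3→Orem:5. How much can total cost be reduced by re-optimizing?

72

Current plan cost = 84·5 + 12·12 + 87·9 + 34·11 + 4·5 + 5·5 = 1766.
Optimal plan:
  M1->Elko: 84 sacks
  M2->Tempe: 99 sacks
  M3->Elko: 12 sacks
  M3->Tempe: 22 sacks
  M3->Hilo: 4 sacks
  M3->Orem: 5 sacks
Optimal cost = 1694.
Saving = 1766 − 1694 = 72.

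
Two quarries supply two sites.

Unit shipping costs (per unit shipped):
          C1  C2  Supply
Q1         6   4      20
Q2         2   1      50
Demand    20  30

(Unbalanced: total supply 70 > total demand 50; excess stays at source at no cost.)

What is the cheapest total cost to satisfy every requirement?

70

One minimum-cost allocation:
  Q2–C1: 20 × 2 = 40
  Q2–C2: 30 × 1 = 30
Total = 40 + 30 = 70.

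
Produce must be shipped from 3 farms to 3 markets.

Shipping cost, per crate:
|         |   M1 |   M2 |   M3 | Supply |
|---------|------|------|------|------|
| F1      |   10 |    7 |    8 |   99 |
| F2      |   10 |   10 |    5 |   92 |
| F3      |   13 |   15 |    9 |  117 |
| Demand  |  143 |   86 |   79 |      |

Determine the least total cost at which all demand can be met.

2778

An optimal shipping plan:
  F1 to M1: 13 × 10 = 130
  F1 to M2: 86 × 7 = 602
  F2 to M1: 13 × 10 = 130
  F2 to M3: 79 × 5 = 395
  F3 to M1: 117 × 13 = 1521
Total = 130 + 602 + 130 + 395 + 1521 = 2778.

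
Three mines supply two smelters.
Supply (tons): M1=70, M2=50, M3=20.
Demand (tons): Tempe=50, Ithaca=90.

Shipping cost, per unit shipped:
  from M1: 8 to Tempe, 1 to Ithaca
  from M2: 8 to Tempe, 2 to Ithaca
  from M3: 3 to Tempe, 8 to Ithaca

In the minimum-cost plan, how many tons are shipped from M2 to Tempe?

Optimal shipments:
  M1→Ithaca: 70 tons
  M2→Tempe: 30 tons
  M2→Ithaca: 20 tons
  M3→Tempe: 20 tons
Total cost = 410.
So M2→Tempe carries 30 tons.

30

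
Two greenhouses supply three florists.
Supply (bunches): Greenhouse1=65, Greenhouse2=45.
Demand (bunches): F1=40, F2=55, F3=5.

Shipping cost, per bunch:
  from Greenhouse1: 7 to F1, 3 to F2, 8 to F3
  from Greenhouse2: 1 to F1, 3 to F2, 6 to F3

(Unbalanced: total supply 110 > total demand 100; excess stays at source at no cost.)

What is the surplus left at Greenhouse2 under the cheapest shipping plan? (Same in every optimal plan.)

0

An optimal plan:
  Greenhouse1 to F2: 55 × 3 = 165
  Greenhouse2 to F1: 40 × 1 = 40
  Greenhouse2 to F3: 5 × 6 = 30
Total cost = 235.
Greenhouse2 ships 45 of its 45, leaving 0.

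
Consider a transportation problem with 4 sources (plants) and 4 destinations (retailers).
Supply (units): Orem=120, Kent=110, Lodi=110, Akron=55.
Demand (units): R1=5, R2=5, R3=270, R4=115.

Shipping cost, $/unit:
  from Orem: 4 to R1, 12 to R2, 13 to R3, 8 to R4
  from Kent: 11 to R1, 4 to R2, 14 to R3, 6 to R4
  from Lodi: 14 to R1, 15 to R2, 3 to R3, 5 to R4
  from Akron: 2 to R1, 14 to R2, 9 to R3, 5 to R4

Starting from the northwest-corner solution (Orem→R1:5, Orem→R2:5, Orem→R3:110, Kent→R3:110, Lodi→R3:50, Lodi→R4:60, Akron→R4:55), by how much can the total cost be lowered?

Current plan cost = 5·4 + 5·12 + 110·13 + 110·14 + 50·3 + 60·5 + 55·5 = $3775.
Optimal plan:
  Orem→R1: 5 × $4 = $20
  Orem→R3: 105 × $13 = $1365
  Orem→R4: 10 × $8 = $80
  Kent→R2: 5 × $4 = $20
  Kent→R4: 105 × $6 = $630
  Lodi→R3: 110 × $3 = $330
  Akron→R3: 55 × $9 = $495
Optimal cost = $2940.
Saving = 3775 − 2940 = $835.

835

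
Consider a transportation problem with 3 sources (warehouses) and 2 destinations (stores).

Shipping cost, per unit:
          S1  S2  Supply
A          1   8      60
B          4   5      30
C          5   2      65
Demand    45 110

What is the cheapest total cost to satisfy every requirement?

An optimal shipping plan:
  A->S1: 45 × 1 = 45
  A->S2: 15 × 8 = 120
  B->S2: 30 × 5 = 150
  C->S2: 65 × 2 = 130
Total = 45 + 120 + 150 + 130 = 445.

445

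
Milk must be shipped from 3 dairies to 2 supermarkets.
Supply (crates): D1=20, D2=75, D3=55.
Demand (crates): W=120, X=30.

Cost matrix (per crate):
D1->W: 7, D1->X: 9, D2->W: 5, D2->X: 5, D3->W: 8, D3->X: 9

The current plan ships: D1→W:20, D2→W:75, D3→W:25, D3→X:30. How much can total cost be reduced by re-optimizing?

30

Current plan cost = 20·7 + 75·5 + 25·8 + 30·9 = 985.
Optimal plan:
  D1 to W: 20 × 7 = 140
  D2 to W: 45 × 5 = 225
  D2 to X: 30 × 5 = 150
  D3 to W: 55 × 8 = 440
Optimal cost = 955.
Saving = 985 − 955 = 30.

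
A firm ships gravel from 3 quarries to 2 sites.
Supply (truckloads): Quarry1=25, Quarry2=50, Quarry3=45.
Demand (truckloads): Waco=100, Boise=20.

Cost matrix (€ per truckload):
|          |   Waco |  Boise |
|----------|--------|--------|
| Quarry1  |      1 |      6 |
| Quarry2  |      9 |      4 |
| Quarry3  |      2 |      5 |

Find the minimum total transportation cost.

465

An optimal shipping plan:
  Quarry1→Waco: 25 × €1 = €25
  Quarry2→Waco: 30 × €9 = €270
  Quarry2→Boise: 20 × €4 = €80
  Quarry3→Waco: 45 × €2 = €90
Total = 25 + 270 + 80 + 90 = €465.
(Supply check: Quarry1 ships 25; Quarry2 ships 50; Quarry3 ships 45.)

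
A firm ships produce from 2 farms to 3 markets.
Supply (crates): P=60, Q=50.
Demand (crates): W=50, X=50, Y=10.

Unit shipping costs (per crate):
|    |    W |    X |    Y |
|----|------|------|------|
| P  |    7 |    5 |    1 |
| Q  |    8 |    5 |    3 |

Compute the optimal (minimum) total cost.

One minimum-cost allocation:
  P to W: 50 × 7 = 350
  P to Y: 10 × 1 = 10
  Q to X: 50 × 5 = 250
Total = 350 + 10 + 250 = 610.
(Supply check: P ships 60; Q ships 50.)

610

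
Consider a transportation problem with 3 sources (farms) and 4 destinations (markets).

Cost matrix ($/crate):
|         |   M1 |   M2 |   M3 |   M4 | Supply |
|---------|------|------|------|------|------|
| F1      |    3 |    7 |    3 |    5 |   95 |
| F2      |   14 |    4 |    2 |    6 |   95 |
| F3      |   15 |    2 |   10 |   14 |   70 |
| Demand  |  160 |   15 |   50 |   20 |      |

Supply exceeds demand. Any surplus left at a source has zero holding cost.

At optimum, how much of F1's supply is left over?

0

An optimal plan:
  F1 to M1: 95 × $3 = $285
  F2 to M1: 25 × $14 = $350
  F2 to M3: 50 × $2 = $100
  F2 to M4: 20 × $6 = $120
  F3 to M1: 40 × $15 = $600
  F3 to M2: 15 × $2 = $30
Total cost = $1485.
F1 ships 95 of its 95, leaving 0.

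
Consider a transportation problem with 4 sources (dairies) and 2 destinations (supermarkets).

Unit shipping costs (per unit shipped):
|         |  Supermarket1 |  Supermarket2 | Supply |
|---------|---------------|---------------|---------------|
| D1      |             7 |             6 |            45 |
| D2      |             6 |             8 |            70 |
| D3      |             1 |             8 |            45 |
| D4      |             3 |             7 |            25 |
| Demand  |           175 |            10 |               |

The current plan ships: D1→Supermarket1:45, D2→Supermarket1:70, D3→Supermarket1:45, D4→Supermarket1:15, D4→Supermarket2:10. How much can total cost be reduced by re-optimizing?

Current plan cost = 45·7 + 70·6 + 45·1 + 15·3 + 10·7 = 895.
Optimal plan:
  D1→Supermarket1: 35 × 7 = 245
  D1→Supermarket2: 10 × 6 = 60
  D2→Supermarket1: 70 × 6 = 420
  D3→Supermarket1: 45 × 1 = 45
  D4→Supermarket1: 25 × 3 = 75
Optimal cost = 845.
Saving = 895 − 845 = 50.

50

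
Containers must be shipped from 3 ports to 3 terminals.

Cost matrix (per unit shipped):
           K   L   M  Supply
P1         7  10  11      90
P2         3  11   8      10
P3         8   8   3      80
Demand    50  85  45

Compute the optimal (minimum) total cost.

1225

A cheapest plan:
  P1->K: 40 TEU
  P1->L: 50 TEU
  P2->K: 10 TEU
  P3->L: 35 TEU
  P3->M: 45 TEU
Total cost = 1225.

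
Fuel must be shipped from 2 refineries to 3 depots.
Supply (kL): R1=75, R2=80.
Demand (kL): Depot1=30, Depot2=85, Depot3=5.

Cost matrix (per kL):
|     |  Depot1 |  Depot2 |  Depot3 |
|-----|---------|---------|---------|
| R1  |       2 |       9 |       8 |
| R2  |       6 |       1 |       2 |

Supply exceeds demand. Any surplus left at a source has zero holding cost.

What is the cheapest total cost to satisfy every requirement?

An optimal shipping plan:
  R1->Depot1: 30 × 2 = 60
  R1->Depot2: 5 × 9 = 45
  R1->Depot3: 5 × 8 = 40
  R2->Depot2: 80 × 1 = 80
Total = 60 + 45 + 40 + 80 = 225.
(Supply check: R1 ships 40; R2 ships 80.)

225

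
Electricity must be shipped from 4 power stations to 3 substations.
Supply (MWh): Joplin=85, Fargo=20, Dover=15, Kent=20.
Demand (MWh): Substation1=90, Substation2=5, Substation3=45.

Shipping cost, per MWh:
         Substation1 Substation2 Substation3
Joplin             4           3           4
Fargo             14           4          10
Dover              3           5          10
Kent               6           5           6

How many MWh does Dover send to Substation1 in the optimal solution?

15

Optimal shipments:
  Joplin–Substation1: 55 MWh
  Joplin–Substation3: 30 MWh
  Fargo–Substation2: 5 MWh
  Fargo–Substation3: 15 MWh
  Dover–Substation1: 15 MWh
  Kent–Substation1: 20 MWh
Total cost = 675.
So Dover→Substation1 carries 15 MWh.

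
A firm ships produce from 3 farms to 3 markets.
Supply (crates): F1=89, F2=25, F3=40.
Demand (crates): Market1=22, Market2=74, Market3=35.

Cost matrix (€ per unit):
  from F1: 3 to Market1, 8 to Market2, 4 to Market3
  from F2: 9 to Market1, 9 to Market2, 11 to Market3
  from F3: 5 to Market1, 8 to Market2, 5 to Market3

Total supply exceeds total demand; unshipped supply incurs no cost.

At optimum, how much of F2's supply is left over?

23

Minimum-cost shipments:
  F1->Market1: 22 × €3 = €66
  F1->Market2: 32 × €8 = €256
  F1->Market3: 35 × €4 = €140
  F2->Market2: 2 × €9 = €18
  F3->Market2: 40 × €8 = €320
Total cost = €800.
F2 ships 2 of its 25, leaving 23.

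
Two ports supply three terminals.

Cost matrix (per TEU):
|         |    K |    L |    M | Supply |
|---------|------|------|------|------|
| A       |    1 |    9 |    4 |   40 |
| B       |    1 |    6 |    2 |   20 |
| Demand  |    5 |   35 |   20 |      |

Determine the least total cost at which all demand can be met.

A cheapest plan:
  A->K: 5 × 1 = 5
  A->L: 15 × 9 = 135
  A->M: 20 × 4 = 80
  B->L: 20 × 6 = 120
Total = 5 + 135 + 80 + 120 = 340.

340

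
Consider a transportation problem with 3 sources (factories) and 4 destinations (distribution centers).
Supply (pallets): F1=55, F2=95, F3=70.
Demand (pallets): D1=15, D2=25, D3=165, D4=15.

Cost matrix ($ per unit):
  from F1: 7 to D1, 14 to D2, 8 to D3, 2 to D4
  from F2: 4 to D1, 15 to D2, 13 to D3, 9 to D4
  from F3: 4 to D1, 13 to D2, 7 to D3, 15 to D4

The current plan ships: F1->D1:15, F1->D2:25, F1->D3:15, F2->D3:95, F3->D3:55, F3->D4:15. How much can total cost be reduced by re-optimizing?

Current plan cost = 15·7 + 25·14 + 15·8 + 95·13 + 55·7 + 15·15 = $2420.
Optimal plan:
  F1->D3: 40 × $8 = $320
  F1->D4: 15 × $2 = $30
  F2->D1: 15 × $4 = $60
  F2->D2: 25 × $15 = $375
  F2->D3: 55 × $13 = $715
  F3->D3: 70 × $7 = $490
Optimal cost = $1990.
Saving = 2420 − 1990 = $430.

430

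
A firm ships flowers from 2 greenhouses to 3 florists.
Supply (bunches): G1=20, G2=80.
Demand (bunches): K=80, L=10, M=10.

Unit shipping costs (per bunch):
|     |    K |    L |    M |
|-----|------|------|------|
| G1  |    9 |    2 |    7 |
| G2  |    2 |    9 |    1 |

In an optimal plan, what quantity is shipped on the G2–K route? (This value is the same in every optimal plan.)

The minimum-cost plan:
  G1->L: 10 × 2 = 20
  G1->M: 10 × 7 = 70
  G2->K: 80 × 2 = 160
Total cost = 250.
So G2→K carries 80 bunches.

80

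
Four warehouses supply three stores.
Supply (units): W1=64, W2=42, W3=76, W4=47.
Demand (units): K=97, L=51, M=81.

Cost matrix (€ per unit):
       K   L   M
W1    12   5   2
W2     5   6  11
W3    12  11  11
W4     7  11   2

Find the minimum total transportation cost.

An optimal shipping plan:
  W1–L: 30 × €5 = €150
  W1–M: 34 × €2 = €68
  W2–K: 42 × €5 = €210
  W3–K: 55 × €12 = €660
  W3–L: 21 × €11 = €231
  W4–M: 47 × €2 = €94
Total = 150 + 68 + 210 + 660 + 231 + 94 = €1413.

1413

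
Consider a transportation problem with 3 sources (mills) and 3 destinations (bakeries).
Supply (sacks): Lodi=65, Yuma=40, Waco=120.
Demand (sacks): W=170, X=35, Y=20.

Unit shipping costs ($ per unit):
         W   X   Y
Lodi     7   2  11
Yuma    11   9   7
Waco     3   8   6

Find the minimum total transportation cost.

A cheapest plan:
  Lodi–W: 30 × $7 = $210
  Lodi–X: 35 × $2 = $70
  Yuma–W: 20 × $11 = $220
  Yuma–Y: 20 × $7 = $140
  Waco–W: 120 × $3 = $360
Total = 210 + 70 + 220 + 140 + 360 = $1000.
(Supply check: Lodi ships 65; Yuma ships 40; Waco ships 120.)

1000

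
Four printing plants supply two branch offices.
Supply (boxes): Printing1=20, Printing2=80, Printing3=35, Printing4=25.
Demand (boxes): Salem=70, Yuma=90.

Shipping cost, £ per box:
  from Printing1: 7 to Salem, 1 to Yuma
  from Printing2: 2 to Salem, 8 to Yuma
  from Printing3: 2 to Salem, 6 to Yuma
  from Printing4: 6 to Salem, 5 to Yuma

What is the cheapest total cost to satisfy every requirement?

575

Optimal allocation:
  Printing1 to Yuma: 20 × £1 = £20
  Printing2 to Salem: 70 × £2 = £140
  Printing2 to Yuma: 10 × £8 = £80
  Printing3 to Yuma: 35 × £6 = £210
  Printing4 to Yuma: 25 × £5 = £125
Total = 20 + 140 + 80 + 210 + 125 = £575.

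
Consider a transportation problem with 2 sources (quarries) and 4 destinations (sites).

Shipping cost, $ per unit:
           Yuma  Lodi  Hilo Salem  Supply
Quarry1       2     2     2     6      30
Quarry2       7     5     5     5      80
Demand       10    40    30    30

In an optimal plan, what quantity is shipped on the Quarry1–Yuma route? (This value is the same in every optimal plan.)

10

The minimum-cost plan:
  Quarry1→Yuma: 10 × $2 = $20
  Quarry1→Lodi: 20 × $2 = $40
  Quarry2→Lodi: 20 × $5 = $100
  Quarry2→Hilo: 30 × $5 = $150
  Quarry2→Salem: 30 × $5 = $150
Total cost = $460.
So Quarry1→Yuma carries 10 truckloads.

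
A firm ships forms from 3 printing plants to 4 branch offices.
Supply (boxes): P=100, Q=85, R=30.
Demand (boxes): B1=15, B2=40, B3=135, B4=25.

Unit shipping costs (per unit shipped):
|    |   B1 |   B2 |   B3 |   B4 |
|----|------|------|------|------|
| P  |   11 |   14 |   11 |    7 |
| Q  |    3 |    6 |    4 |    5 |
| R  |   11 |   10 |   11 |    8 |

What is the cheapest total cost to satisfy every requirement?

1645

An optimal shipping plan:
  P to B3: 75 × 11 = 825
  P to B4: 25 × 7 = 175
  Q to B1: 15 × 3 = 45
  Q to B2: 10 × 6 = 60
  Q to B3: 60 × 4 = 240
  R to B2: 30 × 10 = 300
Total = 825 + 175 + 45 + 60 + 240 + 300 = 1645.
(Supply check: P ships 100; Q ships 85; R ships 30.)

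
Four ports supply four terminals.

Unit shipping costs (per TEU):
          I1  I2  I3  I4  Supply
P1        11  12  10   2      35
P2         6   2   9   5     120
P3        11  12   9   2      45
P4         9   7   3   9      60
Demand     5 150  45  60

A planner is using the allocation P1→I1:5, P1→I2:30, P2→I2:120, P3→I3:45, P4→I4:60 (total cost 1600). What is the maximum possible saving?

Current plan cost = 5·11 + 30·12 + 120·2 + 45·9 + 60·9 = 1600.
Optimal plan:
  P1→I4: 35 × 2 = 70
  P2→I2: 120 × 2 = 240
  P3→I1: 5 × 11 = 55
  P3→I2: 15 × 12 = 180
  P3→I4: 25 × 2 = 50
  P4→I2: 15 × 7 = 105
  P4→I3: 45 × 3 = 135
Optimal cost = 835.
Saving = 1600 − 835 = 765.

765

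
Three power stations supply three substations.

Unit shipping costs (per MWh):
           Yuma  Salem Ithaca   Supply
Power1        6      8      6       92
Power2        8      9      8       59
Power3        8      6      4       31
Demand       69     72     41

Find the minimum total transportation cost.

1233

An optimal shipping plan:
  Power1→Yuma: 69 × 6 = 414
  Power1→Ithaca: 23 × 6 = 138
  Power2→Salem: 59 × 9 = 531
  Power3→Salem: 13 × 6 = 78
  Power3→Ithaca: 18 × 4 = 72
Total = 414 + 138 + 531 + 78 + 72 = 1233.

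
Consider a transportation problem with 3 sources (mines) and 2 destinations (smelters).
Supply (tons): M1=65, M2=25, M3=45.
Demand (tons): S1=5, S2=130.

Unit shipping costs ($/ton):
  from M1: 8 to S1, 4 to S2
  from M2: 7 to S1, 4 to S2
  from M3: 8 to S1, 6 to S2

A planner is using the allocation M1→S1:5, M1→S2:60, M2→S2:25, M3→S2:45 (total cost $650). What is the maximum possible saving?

10

Current plan cost = 5·8 + 60·4 + 25·4 + 45·6 = $650.
Optimal plan:
  M1–S2: 65 × $4 = $260
  M2–S2: 25 × $4 = $100
  M3–S1: 5 × $8 = $40
  M3–S2: 40 × $6 = $240
Optimal cost = $640.
Saving = 650 − 640 = $10.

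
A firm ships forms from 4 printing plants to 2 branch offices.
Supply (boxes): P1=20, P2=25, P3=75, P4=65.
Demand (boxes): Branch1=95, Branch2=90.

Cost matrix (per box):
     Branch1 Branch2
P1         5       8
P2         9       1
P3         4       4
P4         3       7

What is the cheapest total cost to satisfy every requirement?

620

Optimal allocation:
  P1 to Branch1: 20 × 5 = 100
  P2 to Branch2: 25 × 1 = 25
  P3 to Branch1: 10 × 4 = 40
  P3 to Branch2: 65 × 4 = 260
  P4 to Branch1: 65 × 3 = 195
Total = 100 + 25 + 40 + 260 + 195 = 620.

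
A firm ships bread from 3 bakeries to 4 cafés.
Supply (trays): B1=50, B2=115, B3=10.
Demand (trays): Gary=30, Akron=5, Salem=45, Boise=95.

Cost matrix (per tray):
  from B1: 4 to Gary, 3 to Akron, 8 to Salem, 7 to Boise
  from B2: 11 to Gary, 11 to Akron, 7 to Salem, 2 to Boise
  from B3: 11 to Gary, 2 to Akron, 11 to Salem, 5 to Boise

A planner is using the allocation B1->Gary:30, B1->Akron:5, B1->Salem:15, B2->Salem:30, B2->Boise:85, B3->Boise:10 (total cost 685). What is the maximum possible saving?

Current plan cost = 30·4 + 5·3 + 15·8 + 30·7 + 85·2 + 10·5 = 685.
Optimal plan:
  B1 to Gary: 30 × 4 = 120
  B1 to Salem: 20 × 8 = 160
  B2 to Salem: 25 × 7 = 175
  B2 to Boise: 90 × 2 = 180
  B3 to Akron: 5 × 2 = 10
  B3 to Boise: 5 × 5 = 25
Optimal cost = 670.
Saving = 685 − 670 = 15.

15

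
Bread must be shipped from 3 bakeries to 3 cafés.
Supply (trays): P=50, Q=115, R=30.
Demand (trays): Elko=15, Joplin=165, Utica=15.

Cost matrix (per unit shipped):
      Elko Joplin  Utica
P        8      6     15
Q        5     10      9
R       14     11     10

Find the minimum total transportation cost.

1690

Optimal allocation:
  P->Joplin: 50 × 6 = 300
  Q->Elko: 15 × 5 = 75
  Q->Joplin: 85 × 10 = 850
  Q->Utica: 15 × 9 = 135
  R->Joplin: 30 × 11 = 330
Total = 300 + 75 + 850 + 135 + 330 = 1690.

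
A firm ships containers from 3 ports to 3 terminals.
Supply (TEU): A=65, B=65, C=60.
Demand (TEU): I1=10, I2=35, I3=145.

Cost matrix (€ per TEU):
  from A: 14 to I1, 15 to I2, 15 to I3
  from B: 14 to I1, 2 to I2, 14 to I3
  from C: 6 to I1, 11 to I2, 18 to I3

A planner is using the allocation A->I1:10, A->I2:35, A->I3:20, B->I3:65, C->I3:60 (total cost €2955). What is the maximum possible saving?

530

Current plan cost = 10·14 + 35·15 + 20·15 + 65·14 + 60·18 = €2955.
Optimal plan:
  A→I3: 65 × €15 = €975
  B→I2: 35 × €2 = €70
  B→I3: 30 × €14 = €420
  C→I1: 10 × €6 = €60
  C→I3: 50 × €18 = €900
Optimal cost = €2425.
Saving = 2955 − 2425 = €530.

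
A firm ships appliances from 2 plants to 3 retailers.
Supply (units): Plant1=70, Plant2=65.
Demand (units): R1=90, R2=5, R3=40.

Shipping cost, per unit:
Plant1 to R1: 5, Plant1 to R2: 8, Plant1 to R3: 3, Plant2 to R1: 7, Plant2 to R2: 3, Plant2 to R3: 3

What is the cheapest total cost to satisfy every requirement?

An optimal shipping plan:
  Plant1→R1: 70 × 5 = 350
  Plant2→R1: 20 × 7 = 140
  Plant2→R2: 5 × 3 = 15
  Plant2→R3: 40 × 3 = 120
Total = 350 + 140 + 15 + 120 = 625.

625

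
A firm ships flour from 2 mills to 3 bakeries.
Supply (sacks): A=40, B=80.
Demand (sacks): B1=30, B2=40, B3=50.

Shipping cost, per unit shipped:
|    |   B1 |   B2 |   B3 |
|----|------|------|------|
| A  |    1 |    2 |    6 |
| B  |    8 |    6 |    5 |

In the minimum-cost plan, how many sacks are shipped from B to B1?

0

Solving gives:
  A to B1: 30 × 1 = 30
  A to B2: 10 × 2 = 20
  B to B2: 30 × 6 = 180
  B to B3: 50 × 5 = 250
Total cost = 480.
The route B→B1 is not used.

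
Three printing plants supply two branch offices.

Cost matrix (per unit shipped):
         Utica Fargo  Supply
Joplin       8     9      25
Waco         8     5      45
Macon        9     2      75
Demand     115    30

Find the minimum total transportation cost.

An optimal shipping plan:
  Joplin->Utica: 25 × 8 = 200
  Waco->Utica: 45 × 8 = 360
  Macon->Utica: 45 × 9 = 405
  Macon->Fargo: 30 × 2 = 60
Total = 200 + 360 + 405 + 60 = 1025.
(Supply check: Joplin ships 25; Waco ships 45; Macon ships 75.)

1025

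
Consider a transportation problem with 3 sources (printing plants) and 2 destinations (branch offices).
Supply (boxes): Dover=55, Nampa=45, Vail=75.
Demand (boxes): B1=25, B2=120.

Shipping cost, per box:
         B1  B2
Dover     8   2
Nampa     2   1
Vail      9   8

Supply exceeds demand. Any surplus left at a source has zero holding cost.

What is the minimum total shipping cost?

540

Optimal allocation:
  Dover–B2: 55 boxes
  Nampa–B2: 45 boxes
  Vail–B1: 25 boxes
  Vail–B2: 20 boxes
Total cost = 540.
(Supply check: Dover ships 55; Nampa ships 45; Vail ships 45.)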